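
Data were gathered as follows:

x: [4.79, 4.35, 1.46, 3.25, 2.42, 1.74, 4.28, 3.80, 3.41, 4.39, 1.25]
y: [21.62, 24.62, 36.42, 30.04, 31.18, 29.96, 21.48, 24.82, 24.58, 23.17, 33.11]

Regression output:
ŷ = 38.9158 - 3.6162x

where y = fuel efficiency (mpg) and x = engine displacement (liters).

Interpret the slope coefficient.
On average, fuel efficiency is about 3.6162 mpg lower for every extra liter of engine displacement.

The slope β₁ = -3.6162 gives the rate at which the fitted fuel efficiency changes with engine displacement.

Interpretation:
- Engine displacement up by 1 liter → predicted fuel efficiency decreases by 3.6162 mpg
- The effect is assumed constant over the observed range of x (linearity)

The intercept β₀ = 38.9158 is the predicted fuel efficiency when engine displacement = 0; since the smallest observed x is 1.25, this is an extrapolation and mainly anchors the line.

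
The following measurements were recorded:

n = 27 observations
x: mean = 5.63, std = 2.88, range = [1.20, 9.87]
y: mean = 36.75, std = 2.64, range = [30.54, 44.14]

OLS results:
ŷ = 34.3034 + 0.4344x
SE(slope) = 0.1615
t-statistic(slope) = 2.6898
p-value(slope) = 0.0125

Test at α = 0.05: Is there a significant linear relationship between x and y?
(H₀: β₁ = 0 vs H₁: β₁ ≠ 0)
p-value = 0.0125 < α = 0.05, so we reject H₀. The relationship is significant.

Hypothesis test for the slope coefficient:

H₀: β₁ = 0 (no linear relationship)
H₁: β₁ ≠ 0 (linear relationship exists)

Test statistic: t = β̂₁ / SE(β̂₁) = 0.4344 / 0.1615 = 2.6898

p = 0.0125: how often a slope estimate this far from 0 (in SE units) would arise by chance if β₁ were truly 0.

Decision rule: reject H₀ if p-value < α.
p-value = 0.0125 < α = 0.05 → reject H₀.

There is sufficient evidence at the 5% significance level to conclude that a linear relationship exists between x and y.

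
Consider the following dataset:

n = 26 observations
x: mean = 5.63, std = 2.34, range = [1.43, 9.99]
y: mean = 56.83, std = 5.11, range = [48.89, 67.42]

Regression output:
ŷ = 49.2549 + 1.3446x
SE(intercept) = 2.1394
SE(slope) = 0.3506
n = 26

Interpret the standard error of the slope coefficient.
The slope 1.3446 is pinned down to within about ±0.3506 (one SE) by these data — relative uncertainty 26.1%, i.e. moderately precise.

What SE measures:
- The standard error quantifies the sampling variability of the coefficient estimate
- It is the estimated standard deviation of β̂₁ across hypothetical repeated samples of the same size
- Smaller SE → more precise estimate

Relative precision:
- SE / |β̂₁| = 0.3506 / 1.3446 = 26.1%
- Rule of thumb (under 20%: precise; 20% to under 50%: moderately precise; 50% or more: imprecise) → moderately precise

Link to interval estimation: a confidence interval for β₁ is β̂₁ ± t* × 0.3506, so SE sets the half-width per unit of t*.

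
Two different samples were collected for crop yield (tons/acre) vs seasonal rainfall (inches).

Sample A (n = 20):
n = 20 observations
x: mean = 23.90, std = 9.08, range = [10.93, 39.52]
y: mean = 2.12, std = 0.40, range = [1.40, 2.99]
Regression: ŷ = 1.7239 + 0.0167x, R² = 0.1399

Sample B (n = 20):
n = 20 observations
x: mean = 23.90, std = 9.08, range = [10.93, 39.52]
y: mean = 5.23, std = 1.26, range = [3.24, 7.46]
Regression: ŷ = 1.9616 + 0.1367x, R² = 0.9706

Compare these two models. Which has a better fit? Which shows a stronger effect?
Model B has the better fit (R² = 0.9706 vs 0.1399). Model B shows the stronger effect (|β₁| = 0.1367 vs 0.0167).

Model Comparison:

Fit — compare R²:
- Model A: R² = 0.1399 → 13.99% of variance in crop yield explained
- Model B: R² = 0.9706 → 97.06% of variance in crop yield explained
- 0.9706 > 0.1399 → Model B has the better fit

Effect size (slope magnitude):
- Model A: β₁ = 0.0167 → predicted crop yield rises 0.0167 tons/acre per additional inch of rainfall
- Model B: β₁ = 0.1367 → predicted crop yield rises 0.1367 tons/acre per additional inch of rainfall
- |0.0167| < |0.1367| → Model B shows the stronger marginal effect

Note: The two samples could reflect different populations, time periods, or measurement quality.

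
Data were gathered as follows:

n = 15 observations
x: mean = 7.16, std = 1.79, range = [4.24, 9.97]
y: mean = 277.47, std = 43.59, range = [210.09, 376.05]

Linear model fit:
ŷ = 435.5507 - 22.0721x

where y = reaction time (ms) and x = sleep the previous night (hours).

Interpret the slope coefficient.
On average, reaction time is about 22.0721 ms lower for every extra hour of sleep.

β₁ = -22.0721 is the change in predicted reaction time (ms) per additional hour of sleep.

Interpretation:
- Sleep up by 1 hour → predicted reaction time decreases by 22.0721 ms
- This is a linear approximation: the same per-unit change is assumed across the whole observed x range
- The slope describes association in these data, not necessarily a causal effect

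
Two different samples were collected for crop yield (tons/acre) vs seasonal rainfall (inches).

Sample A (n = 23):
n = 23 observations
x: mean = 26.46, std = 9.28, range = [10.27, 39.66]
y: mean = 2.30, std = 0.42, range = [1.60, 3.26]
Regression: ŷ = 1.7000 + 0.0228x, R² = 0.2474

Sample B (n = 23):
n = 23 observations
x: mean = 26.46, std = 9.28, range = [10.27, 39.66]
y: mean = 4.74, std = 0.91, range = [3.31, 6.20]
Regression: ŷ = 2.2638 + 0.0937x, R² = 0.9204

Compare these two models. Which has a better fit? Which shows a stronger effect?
Model B has the better fit (R² = 0.9204 vs 0.2474). Model B shows the stronger effect (|β₁| = 0.0937 vs 0.0228).

Model Comparison:

Which explains more variance? (R²)
- Model A: R² = 0.2474 → 24.74% of variance in crop yield explained
- Model B: R² = 0.9204 → 92.04% of variance in crop yield explained
- 0.9204 > 0.2474 → Model B has the better fit

Which has the larger per-inch effect? (|β₁|)
- Model A: β₁ = 0.0228 → predicted crop yield rises 0.0228 tons/acre per additional inch of rainfall
- Model B: β₁ = 0.0937 → predicted crop yield rises 0.0937 tons/acre per additional inch of rainfall
- |0.0228| < |0.0937| → Model B shows the stronger marginal effect

Notes:
- A better fit (higher R²) doesn't necessarily mean a more important relationship.
- The two samples could reflect different populations, time periods, or measurement quality.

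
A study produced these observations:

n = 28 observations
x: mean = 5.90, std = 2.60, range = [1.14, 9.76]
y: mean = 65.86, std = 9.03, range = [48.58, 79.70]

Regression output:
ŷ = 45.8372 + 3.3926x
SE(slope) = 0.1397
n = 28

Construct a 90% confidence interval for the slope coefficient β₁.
The 90% CI for β₁ is (3.1543, 3.6309)

Confidence interval for the slope:

The 90% CI for β₁ is: β̂₁ ± t*(α/2, n-2) × SE(β̂₁)

Step 1: Find critical t-value
- Confidence level = 0.9
- Degrees of freedom = n - 2 = 28 - 2 = 26
- t*(α/2, 26) = 1.7056

Step 2: Calculate margin of error
Margin = 1.7056 × 0.1397 = 0.2383

Step 3: Construct interval
CI = 3.3926 ± 0.2383
CI = (3.1543, 3.6309)

Interpretation: We are 90% confident that the true slope β₁ lies between 3.1543 and 3.6309.
Since 0 is outside the interval, a two-sided test at α = 0.10 would reject H₀: β₁ = 0.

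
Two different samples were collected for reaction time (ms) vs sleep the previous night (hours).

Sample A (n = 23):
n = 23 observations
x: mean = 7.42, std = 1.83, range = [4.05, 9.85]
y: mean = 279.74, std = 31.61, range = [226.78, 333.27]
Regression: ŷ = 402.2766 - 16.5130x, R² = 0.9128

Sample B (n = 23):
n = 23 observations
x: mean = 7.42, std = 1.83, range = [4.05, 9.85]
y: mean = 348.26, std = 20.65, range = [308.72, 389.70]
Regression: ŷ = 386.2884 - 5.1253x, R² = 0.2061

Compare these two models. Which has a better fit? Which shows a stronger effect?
Model A has the better fit (R² = 0.9128 vs 0.2061). Model A shows the stronger effect (|β₁| = 16.5130 vs 5.1253).

Model Comparison:

Which explains more variance? (R²)
- Model A: R² = 0.9128 → 91.28% of variance in reaction time explained
- Model B: R² = 0.2061 → 20.61% of variance in reaction time explained
- 0.9128 > 0.2061 → Model A has the better fit

Strength of effect — compare |β₁|:
- Model A: β₁ = -16.5130 → predicted reaction time falls 16.5130 ms per additional hour of sleep
- Model B: β₁ = -5.1253 → predicted reaction time falls 5.1253 ms per additional hour of sleep
- |-16.5130| > |-5.1253| → Model A shows the stronger marginal effect

Note: R² measures how tightly points cluster around the line; β₁ measures how steep the line is — they answer different questions.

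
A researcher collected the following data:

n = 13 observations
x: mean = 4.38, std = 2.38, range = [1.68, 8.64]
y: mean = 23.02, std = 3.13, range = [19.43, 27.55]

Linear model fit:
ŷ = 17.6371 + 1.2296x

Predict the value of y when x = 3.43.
ŷ = 21.8546

Plug x = 3.43 into the fitted line:

ŷ = 17.6371 + 1.2296 × 3.43
ŷ = 17.6371 + 4.2175
ŷ = 21.8546

This is a point prediction; actual observations scatter around it by roughly the residual standard deviation.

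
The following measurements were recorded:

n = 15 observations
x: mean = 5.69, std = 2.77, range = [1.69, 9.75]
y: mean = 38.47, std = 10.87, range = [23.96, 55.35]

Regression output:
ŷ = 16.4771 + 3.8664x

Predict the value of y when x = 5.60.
ŷ = 38.1289

Plug x = 5.60 into the fitted line:

ŷ = 16.4771 + 3.8664 × 5.60
ŷ = 16.4771 + 21.6518
ŷ = 38.1289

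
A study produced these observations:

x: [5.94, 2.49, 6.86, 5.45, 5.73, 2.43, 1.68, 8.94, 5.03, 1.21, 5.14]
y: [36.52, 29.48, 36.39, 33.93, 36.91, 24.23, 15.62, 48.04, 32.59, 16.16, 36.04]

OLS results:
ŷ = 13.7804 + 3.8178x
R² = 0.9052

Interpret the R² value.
R² = 0.9052 means 90.52% of the variation in y is explained by the linear relationship with x. This indicates a strong fit.

R² (coefficient of determination) measures the proportion of variance in y explained by the regression model.

Here R² = 0.9052:
- Explained: 90.52% of the variation in y
- Unexplained (residual): 100% − 90.52% = 9.48%
- Rule of thumb (below 0.3 weak; 0.3 to below 0.7 moderate; 0.7 and above strong) → strong

Equivalently, for simple linear regression R² = r², so |r| = √0.9052 ≈ 0.9514.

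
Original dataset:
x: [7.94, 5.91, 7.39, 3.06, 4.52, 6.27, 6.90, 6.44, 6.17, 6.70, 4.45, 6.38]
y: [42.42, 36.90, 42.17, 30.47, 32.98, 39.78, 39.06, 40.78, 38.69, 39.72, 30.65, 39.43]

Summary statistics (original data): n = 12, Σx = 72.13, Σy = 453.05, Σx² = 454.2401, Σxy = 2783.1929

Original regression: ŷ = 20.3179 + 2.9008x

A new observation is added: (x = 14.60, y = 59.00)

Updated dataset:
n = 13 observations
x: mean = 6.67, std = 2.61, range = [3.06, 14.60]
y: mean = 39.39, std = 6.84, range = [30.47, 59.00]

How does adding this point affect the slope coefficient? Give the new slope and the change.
The slope changes from 2.9008 to 2.5731 (change of -0.3277, or -11.3%).

The new point has HIGH LEVERAGE: x = 14.60 is far from the original mean x̄ = 72.13/12 ≈ 6.01 (original range [3.06, 7.94]).

Step 1: Update the sums with the new point (n goes from 12 to 13)
Σx  = 72.13 + 14.60 = 86.73
Σy  = 453.05 + 59.00 = 512.05
Σx² = 454.2401 + 14.60² = 454.2401 + 213.1600 = 667.4001
Σxy = 2783.1929 + 14.60×59.00 = 2783.1929 + 861.4000 = 3644.5929

Step 2: Recompute the slope with b₁ = (nΣxy − ΣxΣy) / (nΣx² − (Σx)²)
Numerator   = 13×3644.5929 − 86.73×512.05 = 47379.7077 − 44410.0965 = 2969.6112
Denominator = 13×667.4001 − 86.73² = 8676.2013 − 7522.0929 = 1154.1084
b₁(new) = 2969.6112 / 1154.1084 = 2.5731

(Same formula on the original sums: (12×2783.1929 − 72.13×453.05) / (12×454.2401 − 72.13²) = 719.8183 / 248.1443 = 2.9008, matching the given fit.)

Step 3: Change in slope
Δβ₁ = 2.5731 − 2.9008 = -0.3277
Relative change = -0.3277 / 2.9008 × 100% = -11.3%
→ the slope decreases when the point is added.

A high-leverage point only changes the slope if it is off the original line; here y = 59.00 is below the original trend, so the slope decreases.
In practice: check such a point for data-entry or measurement error.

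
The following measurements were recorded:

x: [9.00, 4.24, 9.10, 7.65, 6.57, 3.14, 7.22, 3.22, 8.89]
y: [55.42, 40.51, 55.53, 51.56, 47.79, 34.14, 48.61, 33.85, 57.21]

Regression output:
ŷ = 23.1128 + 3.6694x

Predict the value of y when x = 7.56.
ŷ = 50.8535

x = 7.56 lies inside the observed range [3.14, 9.10], so the fitted equation applies directly:

ŷ = 23.1128 + 3.6694 × 7.56
ŷ = 23.1128 + 27.7407
ŷ = 50.8535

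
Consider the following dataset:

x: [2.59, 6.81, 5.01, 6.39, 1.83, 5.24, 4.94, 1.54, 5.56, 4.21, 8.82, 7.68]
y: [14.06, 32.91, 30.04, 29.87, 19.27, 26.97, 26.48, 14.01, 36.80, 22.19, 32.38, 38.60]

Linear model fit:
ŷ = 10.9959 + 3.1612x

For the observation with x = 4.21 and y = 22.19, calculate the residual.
Residual = -2.1146

The residual is the difference between the actual value and the predicted value:

Residual = y - ŷ

Step 1: Calculate predicted value
ŷ = 10.9959 + 3.1612 × 4.21
ŷ = 24.3046

Step 2: Calculate residual
Residual = 22.19 - 24.3046
Residual = -2.1146

Interpretation: the model overestimates the actual value by 2.1146 at this point (negative residual → observation lies below the fitted line).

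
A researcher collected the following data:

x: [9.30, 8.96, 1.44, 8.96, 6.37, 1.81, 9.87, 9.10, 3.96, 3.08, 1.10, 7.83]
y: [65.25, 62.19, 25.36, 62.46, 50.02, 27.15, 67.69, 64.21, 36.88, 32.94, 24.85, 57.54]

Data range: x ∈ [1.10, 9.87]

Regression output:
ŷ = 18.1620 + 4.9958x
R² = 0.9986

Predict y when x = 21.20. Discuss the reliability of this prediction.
ŷ = 124.0730 (extrapolation — x = 21.20 lies outside [1.10, 9.87], so reliability is low).

Prediction calculation:
ŷ = 18.1620 + 4.9958 × 21.20
ŷ = 124.0730

Reliability:
- Data range: x ∈ [1.10, 9.87]
- Prediction point: x = 21.20 is 11.33 units above the observed range → this is EXTRAPOLATION, not interpolation

Why that matters here:
- R² describes fit only over the sampled x values; it says nothing about behaviour beyond them
- Real relationships often flatten, saturate, or turn nonlinear at extremes
- The linear relationship may not hold outside the observed range

A defensible statement: 'if the linear trend continued to x = 21.20, y would be about 124.0730' — the premise is untested.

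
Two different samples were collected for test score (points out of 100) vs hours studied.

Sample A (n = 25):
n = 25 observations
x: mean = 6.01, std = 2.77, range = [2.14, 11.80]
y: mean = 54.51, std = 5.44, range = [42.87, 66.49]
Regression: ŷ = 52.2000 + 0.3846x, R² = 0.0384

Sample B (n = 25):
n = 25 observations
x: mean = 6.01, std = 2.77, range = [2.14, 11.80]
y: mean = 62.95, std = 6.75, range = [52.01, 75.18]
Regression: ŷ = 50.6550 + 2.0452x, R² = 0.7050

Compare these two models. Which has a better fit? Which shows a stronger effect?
Model B has the better fit (R² = 0.7050 vs 0.0384). Model B shows the stronger effect (|β₁| = 2.0452 vs 0.3846).

Model Comparison:

Fit — compare R²:
- Model A: R² = 0.0384 → 3.84% of variance in test score explained
- Model B: R² = 0.7050 → 70.50% of variance in test score explained
- 0.7050 > 0.0384 → Model B has the better fit

Strength of effect — compare |β₁|:
- Model A: β₁ = 0.3846 → predicted test score rises 0.3846 points per additional hour of study time
- Model B: β₁ = 2.0452 → predicted test score rises 2.0452 points per additional hour of study time
- |0.3846| < |2.0452| → Model B shows the stronger marginal effect

Note: The two samples could reflect different populations, time periods, or measurement quality.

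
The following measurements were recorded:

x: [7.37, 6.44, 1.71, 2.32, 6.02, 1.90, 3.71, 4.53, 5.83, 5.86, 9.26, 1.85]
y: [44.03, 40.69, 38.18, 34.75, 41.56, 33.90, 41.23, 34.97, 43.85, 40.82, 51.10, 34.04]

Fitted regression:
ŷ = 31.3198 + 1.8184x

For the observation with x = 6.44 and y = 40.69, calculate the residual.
Residual = -2.3403

The residual is the difference between the actual value and the predicted value:

Residual = y - ŷ

Step 1: Calculate predicted value
ŷ = 31.3198 + 1.8184 × 6.44
ŷ = 43.0303

Step 2: Calculate residual
Residual = 40.69 - 43.0303
Residual = -2.3403

The residual is negative, so the observed y = 40.69 sits below the regression line (the line overestimates it by 2.3403).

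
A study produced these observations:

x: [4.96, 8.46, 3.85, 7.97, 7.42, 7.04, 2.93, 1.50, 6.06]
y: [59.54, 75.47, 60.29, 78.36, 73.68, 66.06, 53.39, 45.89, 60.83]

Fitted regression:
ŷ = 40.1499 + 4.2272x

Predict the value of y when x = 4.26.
ŷ = 58.1578

x = 4.26 lies inside the observed range [1.50, 8.46], so the fitted equation applies directly:

ŷ = 40.1499 + 4.2272 × 4.26
ŷ = 40.1499 + 18.0079
ŷ = 58.1578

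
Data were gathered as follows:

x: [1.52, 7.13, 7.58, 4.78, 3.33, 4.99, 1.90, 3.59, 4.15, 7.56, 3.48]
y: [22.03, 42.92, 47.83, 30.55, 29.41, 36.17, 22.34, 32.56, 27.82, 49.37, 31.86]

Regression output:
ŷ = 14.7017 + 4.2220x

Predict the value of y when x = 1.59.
ŷ = 21.4147

Plug x = 1.59 into the fitted line:

ŷ = 14.7017 + 4.2220 × 1.59
ŷ = 14.7017 + 6.7130
ŷ = 21.4147

This is a point prediction; actual observations scatter around it by roughly the residual standard deviation.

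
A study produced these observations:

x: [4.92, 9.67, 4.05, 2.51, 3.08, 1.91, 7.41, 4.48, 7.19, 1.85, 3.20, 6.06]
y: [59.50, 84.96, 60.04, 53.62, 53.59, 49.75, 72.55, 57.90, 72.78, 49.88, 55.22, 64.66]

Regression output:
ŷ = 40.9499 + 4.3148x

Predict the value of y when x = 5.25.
ŷ = 63.6026

Plug x = 5.25 into the fitted line:

ŷ = 40.9499 + 4.3148 × 5.25
ŷ = 40.9499 + 22.6527
ŷ = 63.6026

This is a point prediction; actual observations scatter around it by roughly the residual standard deviation.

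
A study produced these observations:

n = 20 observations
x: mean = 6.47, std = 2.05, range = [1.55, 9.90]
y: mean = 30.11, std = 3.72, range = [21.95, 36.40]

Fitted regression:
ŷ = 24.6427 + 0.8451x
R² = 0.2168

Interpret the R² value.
The model explains 21.68% of the variance in y (R² = 0.2168), leaving 78.32% unexplained; the fit is weak.

R² (coefficient of determination) measures the proportion of variance in y explained by the regression model.

Here R² = 0.2168:
- Explained: 21.68% of the variation in y
- Unexplained (residual): 100% − 21.68% = 78.32%
- Rule of thumb (below 0.3 weak; 0.3 to below 0.7 moderate; 0.7 and above strong) → weak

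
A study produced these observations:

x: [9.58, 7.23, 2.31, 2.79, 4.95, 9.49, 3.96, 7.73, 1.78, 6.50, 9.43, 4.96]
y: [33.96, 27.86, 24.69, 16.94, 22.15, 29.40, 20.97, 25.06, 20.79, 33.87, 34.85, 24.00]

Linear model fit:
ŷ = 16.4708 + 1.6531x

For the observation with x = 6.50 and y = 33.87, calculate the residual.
Residual = 6.6540

The residual is the difference between the actual value and the predicted value:

Residual = y - ŷ

Step 1: Calculate predicted value
ŷ = 16.4708 + 1.6531 × 6.50
ŷ = 27.2160

Step 2: Calculate residual
Residual = 33.87 - 27.2160
Residual = 6.6540

The residual is positive, so the observed y = 33.87 sits above the regression line (the line underestimates it by 6.6540).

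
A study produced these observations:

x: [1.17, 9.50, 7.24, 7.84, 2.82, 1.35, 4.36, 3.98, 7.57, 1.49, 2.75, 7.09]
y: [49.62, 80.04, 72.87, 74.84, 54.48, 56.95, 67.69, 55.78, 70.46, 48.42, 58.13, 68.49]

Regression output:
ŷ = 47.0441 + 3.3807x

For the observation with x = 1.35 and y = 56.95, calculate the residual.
Residual = 5.3420

The residual is the difference between the actual value and the predicted value:

Residual = y - ŷ

Step 1: Calculate predicted value
ŷ = 47.0441 + 3.3807 × 1.35
ŷ = 51.6080

Step 2: Calculate residual
Residual = 56.95 - 51.6080
Residual = 5.3420

Interpretation: the model underestimates the actual value by 5.3420 at this point (positive residual → observation lies above the fitted line).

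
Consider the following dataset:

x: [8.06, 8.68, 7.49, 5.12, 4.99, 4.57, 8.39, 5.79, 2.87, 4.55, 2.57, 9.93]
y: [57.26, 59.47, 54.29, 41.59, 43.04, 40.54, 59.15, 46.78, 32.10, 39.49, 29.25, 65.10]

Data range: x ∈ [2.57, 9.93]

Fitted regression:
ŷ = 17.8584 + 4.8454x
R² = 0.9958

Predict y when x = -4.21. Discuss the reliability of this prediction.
ŷ = -2.5407, but this is extrapolation (below the data range [2.57, 9.93]) and may be unreliable.

Prediction calculation:
ŷ = 17.8584 + 4.8454 × (-4.21)
ŷ = -2.5407

Reliability:
- Data range: x ∈ [2.57, 9.93]
- Prediction point: x = -4.21 is 6.78 units below the observed range → this is EXTRAPOLATION, not interpolation

Why that matters here:
- The standard error of prediction grows with (x − x̄)², and x = -4.21 is far from x̄ = 6.08
- The linear relationship may not hold outside the observed range

Report the number if required, but flag clearly that it is an extrapolation.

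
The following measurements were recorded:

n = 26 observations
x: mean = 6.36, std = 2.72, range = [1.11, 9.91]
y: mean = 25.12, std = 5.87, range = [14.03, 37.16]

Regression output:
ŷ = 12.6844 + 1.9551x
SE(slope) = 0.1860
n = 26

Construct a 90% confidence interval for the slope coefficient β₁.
The 90% CI for β₁ is (1.6369, 2.2733)

Confidence interval for the slope:

The 90% CI for β₁ is: β̂₁ ± t*(α/2, n-2) × SE(β̂₁)

Step 1: Find critical t-value
- Confidence level = 0.9
- Degrees of freedom = n - 2 = 26 - 2 = 24
- t*(α/2, 24) = 1.7109

Step 2: Calculate margin of error
Margin = 1.7109 × 0.1860 = 0.3182

Step 3: Construct interval
CI = 1.9551 ± 0.3182
CI = (1.6369, 2.2733)

Interpretation: intervals built this way capture the true β₁ in 90% of repeated samples; here the plausible range for the per-unit effect of x on y is 1.6369 to 2.2733.
The interval does not include 0, suggesting a significant linear relationship.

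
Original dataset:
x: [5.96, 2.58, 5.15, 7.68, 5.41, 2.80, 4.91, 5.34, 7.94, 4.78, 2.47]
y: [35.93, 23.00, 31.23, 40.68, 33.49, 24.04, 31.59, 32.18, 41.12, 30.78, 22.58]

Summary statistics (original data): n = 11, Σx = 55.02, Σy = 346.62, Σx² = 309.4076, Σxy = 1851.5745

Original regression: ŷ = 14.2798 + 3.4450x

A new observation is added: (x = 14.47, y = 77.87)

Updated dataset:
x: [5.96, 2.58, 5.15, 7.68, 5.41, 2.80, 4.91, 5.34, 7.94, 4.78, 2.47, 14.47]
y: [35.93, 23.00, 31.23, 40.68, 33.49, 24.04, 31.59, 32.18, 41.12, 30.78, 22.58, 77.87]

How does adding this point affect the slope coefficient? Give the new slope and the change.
New slope β₁ = 4.4697 versus 3.4450 before: a change of +1.0247 (+29.7%).

x = 14.47 lies well outside the original x-range [2.47, 7.94] (x̄ ≈ 5.00), so this observation has high leverage and can move the slope substantially.

Step 1: Update the sums with the new point (n goes from 11 to 12)
Σx  = 55.02 + 14.47 = 69.49
Σy  = 346.62 + 77.87 = 424.49
Σx² = 309.4076 + 14.47² = 309.4076 + 209.3809 = 518.7885
Σxy = 1851.5745 + 14.47×77.87 = 1851.5745 + 1126.7789 = 2978.3534

Step 2: Recompute the slope with b₁ = (nΣxy − ΣxΣy) / (nΣx² − (Σx)²)
Numerator   = 12×2978.3534 − 69.49×424.49 = 35740.2408 − 29497.8101 = 6242.4307
Denominator = 12×518.7885 − 69.49² = 6225.4620 − 4828.8601 = 1396.6019
b₁(new) = 6242.4307 / 1396.6019 = 4.4697

(Same formula on the original sums: (11×1851.5745 − 55.02×346.62) / (11×309.4076 − 55.02²) = 1296.2871 / 376.2832 = 3.4450, matching the given fit.)

Step 3: Change in slope
Δβ₁ = 4.4697 − 3.4450 = +1.0247
Relative change = +1.0247 / 3.4450 × 100% = +29.7%
→ the slope increases when the point is added.

A high-leverage point only changes the slope if it is off the original line; here y = 77.87 is above the original trend, so the slope increases.
In practice: refit with and without it and report both if conclusions differ.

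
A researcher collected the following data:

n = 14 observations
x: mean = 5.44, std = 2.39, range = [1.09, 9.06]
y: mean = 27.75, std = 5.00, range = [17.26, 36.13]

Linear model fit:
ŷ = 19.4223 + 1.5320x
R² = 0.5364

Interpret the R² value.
The model explains 53.64% of the variance in y (R² = 0.5364), leaving 46.36% unexplained; the fit is moderate.

The coefficient of determination R² is the fraction of the total variation in y that the fitted line accounts for.

Here R² = 0.5364:
- Explained: 53.64% of the variation in y
- Unexplained (residual): 100% − 53.64% = 46.36%
- Rule of thumb (below 0.3 weak; 0.3 to below 0.7 moderate; 0.7 and above strong) → moderate

Equivalently, for simple linear regression R² = r², so |r| = √0.5364 ≈ 0.7324.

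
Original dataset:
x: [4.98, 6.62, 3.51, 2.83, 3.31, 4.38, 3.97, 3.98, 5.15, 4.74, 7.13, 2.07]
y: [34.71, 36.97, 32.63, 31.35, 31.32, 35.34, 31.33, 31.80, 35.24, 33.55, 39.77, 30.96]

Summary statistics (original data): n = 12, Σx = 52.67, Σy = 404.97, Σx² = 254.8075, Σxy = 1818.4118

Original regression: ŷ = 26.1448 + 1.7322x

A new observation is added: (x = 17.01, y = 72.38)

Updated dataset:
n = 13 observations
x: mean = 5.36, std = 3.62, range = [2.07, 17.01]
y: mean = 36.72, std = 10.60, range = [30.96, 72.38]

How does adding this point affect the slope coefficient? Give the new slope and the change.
New slope β₁ = 2.8770 versus 1.7322 before: a change of +1.1448 (+66.1%).

x = 17.01 lies well outside the original x-range [2.07, 7.13] (x̄ ≈ 4.39), so this observation has high leverage and can move the slope substantially.

Step 1: Update the sums with the new point (n goes from 12 to 13)
Σx  = 52.67 + 17.01 = 69.68
Σy  = 404.97 + 72.38 = 477.35
Σx² = 254.8075 + 17.01² = 254.8075 + 289.3401 = 544.1476
Σxy = 1818.4118 + 17.01×72.38 = 1818.4118 + 1231.1838 = 3049.5956

Step 2: Recompute the slope with b₁ = (nΣxy − ΣxΣy) / (nΣx² − (Σx)²)
Numerator   = 13×3049.5956 − 69.68×477.35 = 39644.7428 − 33261.7480 = 6382.9948
Denominator = 13×544.1476 − 69.68² = 7073.9188 − 4855.3024 = 2218.6164
b₁(new) = 6382.9948 / 2218.6164 = 2.8770

(Same formula on the original sums: (12×1818.4118 − 52.67×404.97) / (12×254.8075 − 52.67²) = 491.1717 / 283.5611 = 1.7322, matching the given fit.)

Step 3: Change in slope
Δβ₁ = 2.8770 − 1.7322 = +1.1448
Relative change = +1.1448 / 1.7322 × 100% = +66.1%
→ the slope increases when the point is added.

A high-leverage point only changes the slope if it is off the original line; here y = 72.38 is above the original trend, so the slope increases.
In practice: investigate whether it comes from the same population as the rest of the sample; examine leverage (hᵢ) and Cook's distance rather than deleting it automatically.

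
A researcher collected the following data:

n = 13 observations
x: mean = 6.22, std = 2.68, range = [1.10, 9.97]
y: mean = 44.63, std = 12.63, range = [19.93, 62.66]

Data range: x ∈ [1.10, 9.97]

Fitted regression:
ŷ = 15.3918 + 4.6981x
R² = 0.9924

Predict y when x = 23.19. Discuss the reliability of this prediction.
ŷ = 124.3407, but this is extrapolation (above the data range [1.10, 9.97]) and may be unreliable.

Prediction calculation:
ŷ = 15.3918 + 4.6981 × 23.19
ŷ = 124.3407

Reliability:
- Data range: x ∈ [1.10, 9.97]
- Prediction point: x = 23.19 is 13.22 units above the observed range → this is EXTRAPOLATION, not interpolation

Why that matters here:
- R² describes fit only over the sampled x values; it says nothing about behaviour beyond them
- The standard error of prediction grows with (x − x̄)², and x = 23.19 is far from x̄ = 6.22
- Real relationships often flatten, saturate, or turn nonlinear at extremes

Report the number if required, but flag clearly that it is an extrapolation.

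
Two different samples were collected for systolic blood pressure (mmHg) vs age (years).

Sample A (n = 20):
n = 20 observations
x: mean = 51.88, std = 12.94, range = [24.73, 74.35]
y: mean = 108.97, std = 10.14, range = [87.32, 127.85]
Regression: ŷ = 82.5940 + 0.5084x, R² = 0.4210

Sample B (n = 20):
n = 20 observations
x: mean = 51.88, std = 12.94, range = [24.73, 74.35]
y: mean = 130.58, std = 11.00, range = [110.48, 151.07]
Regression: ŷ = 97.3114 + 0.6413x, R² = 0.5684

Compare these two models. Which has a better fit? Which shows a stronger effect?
Model B has the better fit (R² = 0.5684 vs 0.4210). Model B shows the stronger effect (|β₁| = 0.6413 vs 0.5084).

Model Comparison:

Fit — compare R²:
- Model A: R² = 0.4210 → 42.10% of variance in blood pressure explained
- Model B: R² = 0.5684 → 56.84% of variance in blood pressure explained
- 0.5684 > 0.4210 → Model B has the better fit

Strength of effect — compare |β₁|:
- Model A: β₁ = 0.5084 → predicted blood pressure rises 0.5084 mmHg per additional year of age
- Model B: β₁ = 0.6413 → predicted blood pressure rises 0.6413 mmHg per additional year of age
- |0.5084| < |0.6413| → Model B shows the stronger marginal effect

Note: R² measures how tightly points cluster around the line; β₁ measures how steep the line is — they answer different questions.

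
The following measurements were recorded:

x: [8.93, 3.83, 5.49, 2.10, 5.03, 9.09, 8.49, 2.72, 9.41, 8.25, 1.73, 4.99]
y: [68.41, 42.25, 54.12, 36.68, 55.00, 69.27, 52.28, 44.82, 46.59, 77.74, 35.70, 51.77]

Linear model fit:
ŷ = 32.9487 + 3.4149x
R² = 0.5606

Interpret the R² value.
R² = 0.5606 means 56.06% of the variation in y is explained by the linear relationship with x. This indicates a moderate fit.

The coefficient of determination R² is the fraction of the total variation in y that the fitted line accounts for.

Here R² = 0.5606:
- Explained: 56.06% of the variation in y
- Unexplained (residual): 100% − 56.06% = 43.94%
- Rule of thumb (below 0.3 weak; 0.3 to below 0.7 moderate; 0.7 and above strong) → moderate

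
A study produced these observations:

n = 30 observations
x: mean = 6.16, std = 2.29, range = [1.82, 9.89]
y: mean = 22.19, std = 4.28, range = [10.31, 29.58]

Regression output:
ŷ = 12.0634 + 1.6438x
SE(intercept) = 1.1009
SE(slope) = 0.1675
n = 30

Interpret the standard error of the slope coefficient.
The slope 1.6438 is pinned down to within about ±0.1675 (one SE) by these data — relative uncertainty 10.2%, i.e. precise.

SE(β̂₁) = 0.1675 says: if we drew many samples of n = 30 from the same population and refit each time, the fitted slopes would scatter with a standard deviation of roughly 0.1675 around the true β₁.

Relative precision:
- SE / |β̂₁| = 0.1675 / 1.6438 = 10.2%
- Rule of thumb (under 20%: precise; 20% to under 50%: moderately precise; 50% or more: imprecise) → precise

Link to the t-test: t = β̂₁ / SE(β̂₁) = 1.6438 / 0.1675 = 9.8137, the statistic for H₀: β₁ = 0.

What drives SE(β̂₁): wider spread of x values → smaller SE.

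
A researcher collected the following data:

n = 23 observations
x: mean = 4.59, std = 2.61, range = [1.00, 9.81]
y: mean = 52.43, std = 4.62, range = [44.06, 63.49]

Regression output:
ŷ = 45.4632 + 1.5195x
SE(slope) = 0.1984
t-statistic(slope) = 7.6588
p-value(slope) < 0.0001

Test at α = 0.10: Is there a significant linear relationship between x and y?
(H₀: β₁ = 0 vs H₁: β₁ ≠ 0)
Since p-value < 0.0001 < α = 0.10, reject H₀ — the slope is significantly different from 0.

Hypothesis test for the slope coefficient:

H₀: β₁ = 0 (no linear relationship)
H₁: β₁ ≠ 0 (linear relationship exists)

Test statistic: t = β̂₁ / SE(β̂₁) = 1.5195 / 0.1984 = 7.6588

The p-value (<0.0001) is the probability, under H₀, of a t-statistic at least as extreme as |t| = 7.6588 (two-sided, df = n − 2 = 21).

Decision rule: reject H₀ if p-value < α.
p-value < 0.0001 < α = 0.10 → reject H₀.

There is sufficient evidence at the 10% significance level to conclude that a linear relationship exists between x and y.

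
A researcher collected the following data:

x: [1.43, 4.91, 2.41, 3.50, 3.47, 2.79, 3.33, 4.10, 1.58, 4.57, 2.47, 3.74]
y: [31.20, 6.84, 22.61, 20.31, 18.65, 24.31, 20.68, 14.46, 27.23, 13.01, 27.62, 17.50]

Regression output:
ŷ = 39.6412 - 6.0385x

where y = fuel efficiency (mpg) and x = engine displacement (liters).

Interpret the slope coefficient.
An increase of one liter in engine displacement is associated with a 6.0385 mpg decrease in predicted fuel efficiency.

The slope β₁ = -6.0385 gives the rate at which the fitted fuel efficiency changes with engine displacement.

Interpretation:
- Engine displacement up by 1 liter → predicted fuel efficiency decreases by 6.0385 mpg
- This is a linear approximation: the same per-unit change is assumed across the whole observed x range

(β₀ = 39.6412 is the fitted value at x = 0 and is not part of the slope interpretation.)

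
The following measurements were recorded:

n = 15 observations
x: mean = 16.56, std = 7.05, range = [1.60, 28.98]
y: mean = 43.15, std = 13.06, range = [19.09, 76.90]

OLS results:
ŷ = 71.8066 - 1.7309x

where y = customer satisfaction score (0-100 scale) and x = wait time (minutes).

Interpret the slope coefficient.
An increase of one minute in wait time is associated with a 1.7309 points decrease in predicted satisfaction score.

β₁ = -1.7309 is the change in predicted satisfaction score (points) per additional minute of wait time.

Interpretation:
- Wait time up by 1 minute → predicted satisfaction score decreases by 1.7309 points
- This is a linear approximation: the same per-unit change is assumed across the whole observed x range
- The slope describes association in these data, not necessarily a causal effect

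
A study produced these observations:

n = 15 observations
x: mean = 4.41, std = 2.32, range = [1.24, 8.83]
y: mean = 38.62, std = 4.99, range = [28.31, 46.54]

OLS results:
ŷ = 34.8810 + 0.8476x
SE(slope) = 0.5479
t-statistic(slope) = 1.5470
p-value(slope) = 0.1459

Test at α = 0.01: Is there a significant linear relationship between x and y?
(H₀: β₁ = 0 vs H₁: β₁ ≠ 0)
Fail to reject H₀: p-value = 0.1459 ≥ α = 0.01. The linear relationship is not significant at the 1% level.

Hypothesis test for the slope coefficient:

H₀: β₁ = 0 (no linear relationship)
H₁: β₁ ≠ 0 (linear relationship exists)

Test statistic: t = β̂₁ / SE(β̂₁) = 0.8476 / 0.5479 = 1.5470

p = 0.1459: how often a slope estimate this far from 0 (in SE units) would arise by chance if β₁ were truly 0.

Decision rule: reject H₀ if p-value < α.
p-value = 0.1459 ≥ α = 0.01 → fail to reject H₀.

Conclusion: the linear association between x and y is not significant at the 1% level.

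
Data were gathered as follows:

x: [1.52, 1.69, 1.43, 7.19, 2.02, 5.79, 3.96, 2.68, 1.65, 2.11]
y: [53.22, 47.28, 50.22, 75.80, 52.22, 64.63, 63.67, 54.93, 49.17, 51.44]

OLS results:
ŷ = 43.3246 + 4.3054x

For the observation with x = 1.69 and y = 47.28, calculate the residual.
Residual = -3.3207

The residual is the difference between the actual value and the predicted value:

Residual = y - ŷ

Step 1: Calculate predicted value
ŷ = 43.3246 + 4.3054 × 1.69
ŷ = 50.6007

Step 2: Calculate residual
Residual = 47.28 - 50.6007
Residual = -3.3207

Sign check: y < ŷ, so the point is below the line and the fit overestimates here.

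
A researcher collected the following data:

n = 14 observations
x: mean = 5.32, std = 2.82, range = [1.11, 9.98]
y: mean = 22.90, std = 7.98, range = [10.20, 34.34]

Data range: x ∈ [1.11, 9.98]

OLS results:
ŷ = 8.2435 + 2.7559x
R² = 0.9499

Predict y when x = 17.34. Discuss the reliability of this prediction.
ŷ = 56.0308 (extrapolation — x = 17.34 lies outside [1.11, 9.98], so reliability is low).

Prediction calculation:
ŷ = 8.2435 + 2.7559 × 17.34
ŷ = 56.0308

Reliability:
- Data range: x ∈ [1.11, 9.98]
- Prediction point: x = 17.34 is 7.36 units above the observed range → this is EXTRAPOLATION, not interpolation

Why that matters here:
- The linear relationship may not hold outside the observed range
- The standard error of prediction grows with (x − x̄)², and x = 17.34 is far from x̄ = 5.32
- R² describes fit only over the sampled x values; it says nothing about behaviour beyond them

The R² = 0.9499 only validates the fit within [1.11, 9.98]; treat ŷ = 56.0308 with caution.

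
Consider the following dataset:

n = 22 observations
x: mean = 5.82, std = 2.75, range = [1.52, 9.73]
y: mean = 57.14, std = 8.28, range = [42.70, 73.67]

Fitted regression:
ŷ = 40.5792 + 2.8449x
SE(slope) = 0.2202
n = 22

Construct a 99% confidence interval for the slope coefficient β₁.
The 99% CI for β₁ is (2.2184, 3.4714)

Confidence interval for the slope:

The 99% CI for β₁ is: β̂₁ ± t*(α/2, n-2) × SE(β̂₁)

Step 1: Find critical t-value
- Confidence level = 0.99
- Degrees of freedom = n - 2 = 22 - 2 = 20
- t*(α/2, 20) = 2.8453

Step 2: Calculate margin of error
Margin = 2.8453 × 0.2202 = 0.6265

Step 3: Construct interval
CI = 2.8449 ± 0.6265
CI = (2.2184, 3.4714)

Interpretation: intervals built this way capture the true β₁ in 99% of repeated samples; here the plausible range for the per-unit effect of x on y is 2.2184 to 3.4714.
The interval does not include 0, suggesting a significant linear relationship.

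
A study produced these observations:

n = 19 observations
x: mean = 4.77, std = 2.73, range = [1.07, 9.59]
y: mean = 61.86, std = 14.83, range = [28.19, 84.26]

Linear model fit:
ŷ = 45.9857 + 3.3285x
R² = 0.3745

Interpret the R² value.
R² = 0.3745 means 37.45% of the variation in y is explained by the linear relationship with x. This indicates a moderate fit.

The coefficient of determination R² is the fraction of the total variation in y that the fitted line accounts for.

Here R² = 0.3745:
- Explained: 37.45% of the variation in y
- Unexplained (residual): 100% − 37.45% = 62.55%
- Rule of thumb (below 0.3 weak; 0.3 to below 0.7 moderate; 0.7 and above strong) → moderate

Equivalently, for simple linear regression R² = r², so |r| = √0.3745 ≈ 0.6120.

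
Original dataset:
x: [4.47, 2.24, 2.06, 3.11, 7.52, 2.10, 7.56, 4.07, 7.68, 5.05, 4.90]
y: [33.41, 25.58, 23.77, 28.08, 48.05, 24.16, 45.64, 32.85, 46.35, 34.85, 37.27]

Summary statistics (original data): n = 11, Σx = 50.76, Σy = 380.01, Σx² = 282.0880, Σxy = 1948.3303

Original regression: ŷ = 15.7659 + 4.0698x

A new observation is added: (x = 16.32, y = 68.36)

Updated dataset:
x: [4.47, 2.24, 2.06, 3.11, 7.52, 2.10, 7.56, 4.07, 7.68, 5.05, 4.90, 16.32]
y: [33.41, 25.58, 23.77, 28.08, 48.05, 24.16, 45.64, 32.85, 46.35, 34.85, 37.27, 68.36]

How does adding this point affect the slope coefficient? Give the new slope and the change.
The slope changes from 4.0698 to 3.2146 (change of -0.8552, or -21.0%).

x = 16.32 lies well outside the original x-range [2.06, 7.68] (x̄ ≈ 4.61), so this observation has high leverage and can move the slope substantially.

Step 1: Update the sums with the new point (n goes from 11 to 12)
Σx  = 50.76 + 16.32 = 67.08
Σy  = 380.01 + 68.36 = 448.37
Σx² = 282.0880 + 16.32² = 282.0880 + 266.3424 = 548.4304
Σxy = 1948.3303 + 16.32×68.36 = 1948.3303 + 1115.6352 = 3063.9655

Step 2: Recompute the slope with b₁ = (nΣxy − ΣxΣy) / (nΣx² − (Σx)²)
Numerator   = 12×3063.9655 − 67.08×448.37 = 36767.5860 − 30076.6596 = 6690.9264
Denominator = 12×548.4304 − 67.08² = 6581.1648 − 4499.7264 = 2081.4384
b₁(new) = 6690.9264 / 2081.4384 = 3.2146

(Same formula on the original sums: (11×1948.3303 − 50.76×380.01) / (11×282.0880 − 50.76²) = 2142.3257 / 526.3904 = 4.0698, matching the given fit.)

Step 3: Change in slope
Δβ₁ = 3.2146 − 4.0698 = -0.8552
Relative change = -0.8552 / 4.0698 × 100% = -21.0%
→ the slope decreases when the point is added.

Because the point sits below the extension of the original line at a high-leverage x, it tilts the fit down.
In practice: investigate whether it comes from the same population as the rest of the sample; check such a point for data-entry or measurement error.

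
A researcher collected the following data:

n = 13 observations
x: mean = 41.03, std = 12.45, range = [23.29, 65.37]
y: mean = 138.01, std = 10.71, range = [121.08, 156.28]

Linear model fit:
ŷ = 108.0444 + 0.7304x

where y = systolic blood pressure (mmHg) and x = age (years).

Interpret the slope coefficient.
An increase of one year in age is associated with a 0.7304 mmHg increase in predicted blood pressure.

The slope β₁ = 0.7304 gives the rate at which the fitted blood pressure changes with age.

Interpretation:
- Age up by 1 year → predicted blood pressure increases by 0.7304 mmHg
- The effect is assumed constant over the observed range of x (linearity)
- The slope describes association in these data, not necessarily a causal effect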